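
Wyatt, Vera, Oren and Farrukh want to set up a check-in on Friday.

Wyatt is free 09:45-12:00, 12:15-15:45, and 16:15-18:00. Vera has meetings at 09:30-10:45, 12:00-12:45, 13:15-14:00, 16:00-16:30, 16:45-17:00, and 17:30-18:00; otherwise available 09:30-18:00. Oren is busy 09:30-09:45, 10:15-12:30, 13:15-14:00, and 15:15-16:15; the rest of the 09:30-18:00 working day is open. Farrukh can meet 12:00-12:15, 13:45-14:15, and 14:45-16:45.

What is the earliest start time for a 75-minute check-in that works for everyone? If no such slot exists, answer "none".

Vera free within 09:30–18:00: 10:45–12:00, 12:45–13:15, 14:00–16:00, 16:30–16:45, 17:00–17:30.
Oren free within 09:30–18:00: 09:45–10:15, 12:30–13:15, 14:00–15:15, 16:15–18:00.
Wyatt ∩ Vera: 10:45–12:00, 12:45–13:15, 14:00–15:45, 16:30–16:45, 17:00–17:30.
Wyatt ∩ Vera ∩ Oren: 12:45–13:15, 14:00–15:15, 16:30–16:45, 17:00–17:30.
Wyatt ∩ Vera ∩ Oren ∩ Farrukh: 14:00–14:15, 14:45–15:15, 16:30–16:45.
Windows ≥ 75 min: (none).

none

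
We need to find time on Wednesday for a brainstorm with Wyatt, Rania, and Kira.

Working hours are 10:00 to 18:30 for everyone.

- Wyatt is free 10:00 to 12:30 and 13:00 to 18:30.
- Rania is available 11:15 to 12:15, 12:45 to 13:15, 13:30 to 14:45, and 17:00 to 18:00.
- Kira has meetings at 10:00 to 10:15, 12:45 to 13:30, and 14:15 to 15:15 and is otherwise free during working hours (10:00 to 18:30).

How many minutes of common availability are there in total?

165 minutes

Kira free within 10:00–18:30: 10:15–12:45, 13:30–14:15, 15:15–18:30.
Wyatt ∩ Rania: 11:15–12:15, 13:00–13:15, 13:30–14:45, 17:00–18:00.
Wyatt ∩ Rania ∩ Kira: 11:15–12:15, 13:30–14:15, 17:00–18:00.
Total common minutes: 60 + 45 + 60 = 165.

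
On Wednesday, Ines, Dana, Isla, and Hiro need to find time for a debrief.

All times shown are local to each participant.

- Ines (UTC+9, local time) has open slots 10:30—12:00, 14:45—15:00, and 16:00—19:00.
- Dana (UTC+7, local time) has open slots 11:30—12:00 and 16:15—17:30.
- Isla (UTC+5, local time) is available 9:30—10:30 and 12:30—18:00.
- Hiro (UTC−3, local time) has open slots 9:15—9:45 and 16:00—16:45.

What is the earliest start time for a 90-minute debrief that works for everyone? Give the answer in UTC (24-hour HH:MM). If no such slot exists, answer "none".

Ines → UTC: 01:30–03:00, 05:45–06:00, 07:00–10:00.
Dana → UTC: 04:30–05:00, 09:15–10:30.
Isla → UTC: 04:30–05:30, 07:30–13:00.
Hiro → UTC: 12:15–12:45, 19:00–19:45.
Ines ∩ Dana: 09:15–10:00.
Ines ∩ Dana ∩ Isla: 09:15–10:00.
Ines ∩ Dana ∩ Isla ∩ Hiro: (none).
Windows ≥ 90 min: (none).

none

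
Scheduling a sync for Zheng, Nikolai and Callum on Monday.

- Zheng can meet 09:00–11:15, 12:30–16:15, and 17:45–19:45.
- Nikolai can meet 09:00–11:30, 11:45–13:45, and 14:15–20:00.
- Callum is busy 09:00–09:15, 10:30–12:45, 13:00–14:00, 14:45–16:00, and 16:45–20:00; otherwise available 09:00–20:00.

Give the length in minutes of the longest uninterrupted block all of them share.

Callum free within 09:00–20:00: 09:15–10:30, 12:45–13:00, 14:00–14:45, 16:00–16:45.
Zheng ∩ Nikolai: 09:00–11:15, 12:30–13:45, 14:15–16:15, 17:45–19:45.
Zheng ∩ Nikolai ∩ Callum: 09:15–10:30, 12:45–13:00, 14:15–14:45, 16:00–16:15.
Common window lengths: 75, 15, 30, 15 min; longest is 75.

75 minutes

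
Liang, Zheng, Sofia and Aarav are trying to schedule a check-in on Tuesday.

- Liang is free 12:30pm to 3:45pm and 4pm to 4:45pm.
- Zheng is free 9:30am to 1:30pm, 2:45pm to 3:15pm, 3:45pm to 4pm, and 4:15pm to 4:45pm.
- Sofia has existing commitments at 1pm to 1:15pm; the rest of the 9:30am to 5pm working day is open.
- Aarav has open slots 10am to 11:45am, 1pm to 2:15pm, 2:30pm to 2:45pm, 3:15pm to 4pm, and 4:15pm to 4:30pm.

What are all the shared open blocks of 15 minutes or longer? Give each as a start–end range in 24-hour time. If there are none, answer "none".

13:15–13:30, 16:15–16:30

Sofia free within 09:30–17:00: 09:30–13:00, 13:15–17:00.
Liang ∩ Zheng: 12:30–13:30, 14:45–15:15, 16:15–16:45.
Liang ∩ Zheng ∩ Sofia: 12:30–13:00, 13:15–13:30, 14:45–15:15, 16:15–16:45.
Liang ∩ Zheng ∩ Sofia ∩ Aarav: 13:15–13:30, 16:15–16:30.
Windows ≥ 15 min: 13:15–13:30, 16:15–16:30.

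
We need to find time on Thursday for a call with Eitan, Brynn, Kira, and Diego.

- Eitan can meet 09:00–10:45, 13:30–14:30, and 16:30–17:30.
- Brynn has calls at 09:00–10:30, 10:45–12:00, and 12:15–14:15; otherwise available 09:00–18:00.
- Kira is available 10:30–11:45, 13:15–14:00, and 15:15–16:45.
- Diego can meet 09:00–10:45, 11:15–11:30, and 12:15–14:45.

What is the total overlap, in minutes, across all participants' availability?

Brynn free within 09:00–18:00: 10:30–10:45, 12:00–12:15, 14:15–18:00.
Eitan ∩ Brynn: 10:30–10:45, 14:15–14:30, 16:30–17:30.
Eitan ∩ Brynn ∩ Kira: 10:30–10:45, 16:30–16:45.
Eitan ∩ Brynn ∩ Kira ∩ Diego: 10:30–10:45.
Total common minutes: 15.

15 minutes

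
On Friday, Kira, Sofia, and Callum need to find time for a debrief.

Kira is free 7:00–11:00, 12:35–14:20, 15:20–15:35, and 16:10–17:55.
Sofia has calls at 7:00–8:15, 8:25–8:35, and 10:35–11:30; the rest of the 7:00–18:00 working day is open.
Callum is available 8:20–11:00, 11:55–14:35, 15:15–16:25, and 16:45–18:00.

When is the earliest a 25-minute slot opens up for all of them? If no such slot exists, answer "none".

08:35

Sofia free within 07:00–18:00: 08:15–08:25, 08:35–10:35, 11:30–18:00.
Kira ∩ Sofia: 08:15–08:25, 08:35–10:35, 12:35–14:20, 15:20–15:35, 16:10–17:55.
Kira ∩ Sofia ∩ Callum: 08:20–08:25, 08:35–10:35, 12:35–14:20, 15:20–15:35, 16:10–16:25, 16:45–17:55.
Windows ≥ 25 min: 08:35–10:35, 12:35–14:20, 16:45–17:55.
Earliest such window starts at 08:35.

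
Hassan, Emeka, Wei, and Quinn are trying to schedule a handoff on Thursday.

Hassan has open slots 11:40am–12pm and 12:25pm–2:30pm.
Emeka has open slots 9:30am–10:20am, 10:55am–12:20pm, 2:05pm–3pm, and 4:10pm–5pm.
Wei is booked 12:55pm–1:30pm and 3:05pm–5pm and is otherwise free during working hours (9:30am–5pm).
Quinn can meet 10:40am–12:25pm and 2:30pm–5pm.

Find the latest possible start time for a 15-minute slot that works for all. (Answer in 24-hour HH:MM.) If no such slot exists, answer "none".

Wei free within 09:30–17:00: 09:30–12:55, 13:30–15:05.
Hassan ∩ Emeka: 11:40–12:00, 14:05–14:30.
Hassan ∩ Emeka ∩ Wei: 11:40–12:00, 14:05–14:30.
Hassan ∩ Emeka ∩ Wei ∩ Quinn: 11:40–12:00.
Windows ≥ 15 min: 11:40–12:00.
Latest start in the last window 11:40–12:00 is 12:00 − 15 min = 11:45.

11:45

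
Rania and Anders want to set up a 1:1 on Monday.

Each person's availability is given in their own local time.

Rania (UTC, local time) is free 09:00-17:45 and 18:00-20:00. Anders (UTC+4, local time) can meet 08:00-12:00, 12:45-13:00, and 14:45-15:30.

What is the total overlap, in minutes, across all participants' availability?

Rania → UTC: 09:00–17:45, 18:00–20:00.
Anders → UTC: 04:00–08:00, 08:45–09:00, 10:45–11:30.
Rania ∩ Anders: 10:45–11:30.
Total common minutes: 45.

45 minutes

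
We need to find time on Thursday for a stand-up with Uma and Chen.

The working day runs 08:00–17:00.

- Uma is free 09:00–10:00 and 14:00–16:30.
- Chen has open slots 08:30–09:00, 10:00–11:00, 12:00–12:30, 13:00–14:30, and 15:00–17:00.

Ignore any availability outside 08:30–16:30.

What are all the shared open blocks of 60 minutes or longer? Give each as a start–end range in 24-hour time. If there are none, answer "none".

15:00–16:30

Uma ∩ Chen: 14:00–14:30, 15:00–16:30.
Restricted to 08:30–16:30: 14:00–14:30, 15:00–16:30.
Windows ≥ 60 min: 15:00–16:30.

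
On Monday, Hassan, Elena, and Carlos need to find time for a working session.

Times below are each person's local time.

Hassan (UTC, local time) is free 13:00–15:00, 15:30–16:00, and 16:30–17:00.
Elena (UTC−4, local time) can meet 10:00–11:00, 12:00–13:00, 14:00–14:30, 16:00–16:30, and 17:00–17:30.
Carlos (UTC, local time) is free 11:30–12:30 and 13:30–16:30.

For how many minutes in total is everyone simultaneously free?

Hassan → UTC: 13:00–15:00, 15:30–16:00, 16:30–17:00.
Elena → UTC: 14:00–15:00, 16:00–17:00, 18:00–18:30, 20:00–20:30, 21:00–21:30.
Carlos → UTC: 11:30–12:30, 13:30–16:30.
Hassan ∩ Elena: 14:00–15:00, 16:30–17:00.
Hassan ∩ Elena ∩ Carlos: 14:00–15:00.
Total common minutes: 60.

60 minutes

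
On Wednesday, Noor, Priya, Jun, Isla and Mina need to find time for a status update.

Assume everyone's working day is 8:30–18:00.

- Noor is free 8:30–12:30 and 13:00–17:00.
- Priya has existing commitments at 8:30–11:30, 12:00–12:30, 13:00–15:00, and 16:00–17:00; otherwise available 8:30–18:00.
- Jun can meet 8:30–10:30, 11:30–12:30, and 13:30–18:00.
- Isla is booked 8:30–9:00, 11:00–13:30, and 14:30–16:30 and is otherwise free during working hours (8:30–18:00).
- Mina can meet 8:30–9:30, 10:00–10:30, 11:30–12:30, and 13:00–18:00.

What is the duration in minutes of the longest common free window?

0 minutes

Priya free within 08:30–18:00: 11:30–12:00, 12:30–13:00, 15:00–16:00, 17:00–18:00.
Isla free within 08:30–18:00: 09:00–11:00, 13:30–14:30, 16:30–18:00.
Noor ∩ Priya: 11:30–12:00, 15:00–16:00.
Noor ∩ Priya ∩ Jun: 11:30–12:00, 15:00–16:00.
Noor ∩ Priya ∩ Jun ∩ Isla: (none).
Noor ∩ Priya ∩ Jun ∩ Isla ∩ Mina: (none).
No common window.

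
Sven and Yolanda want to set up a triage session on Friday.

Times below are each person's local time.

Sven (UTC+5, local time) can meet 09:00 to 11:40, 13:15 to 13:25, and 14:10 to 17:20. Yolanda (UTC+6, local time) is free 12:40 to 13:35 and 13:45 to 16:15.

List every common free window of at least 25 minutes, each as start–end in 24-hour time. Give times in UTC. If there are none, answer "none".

Sven → UTC: 04:00–06:40, 08:15–08:25, 09:10–12:20.
Yolanda → UTC: 06:40–07:35, 07:45–10:15.
Sven ∩ Yolanda: 08:15–08:25, 09:10–10:15.
Windows ≥ 25 min: 09:10–10:15.

09:10–10:15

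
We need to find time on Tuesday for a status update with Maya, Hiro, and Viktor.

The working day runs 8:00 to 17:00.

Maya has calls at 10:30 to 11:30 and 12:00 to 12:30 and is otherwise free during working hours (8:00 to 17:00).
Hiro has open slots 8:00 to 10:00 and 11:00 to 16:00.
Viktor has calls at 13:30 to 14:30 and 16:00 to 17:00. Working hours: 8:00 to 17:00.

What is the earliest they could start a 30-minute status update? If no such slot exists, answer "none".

08:00

Maya free within 08:00–17:00: 08:00–10:30, 11:30–12:00, 12:30–17:00.
Viktor free within 08:00–17:00: 08:00–13:30, 14:30–16:00.
Maya ∩ Hiro: 08:00–10:00, 11:30–12:00, 12:30–16:00.
Maya ∩ Hiro ∩ Viktor: 08:00–10:00, 11:30–12:00, 12:30–13:30, 14:30–16:00.
Windows ≥ 30 min: 08:00–10:00, 11:30–12:00, 12:30–13:30, 14:30–16:00.
Earliest such window starts at 08:00.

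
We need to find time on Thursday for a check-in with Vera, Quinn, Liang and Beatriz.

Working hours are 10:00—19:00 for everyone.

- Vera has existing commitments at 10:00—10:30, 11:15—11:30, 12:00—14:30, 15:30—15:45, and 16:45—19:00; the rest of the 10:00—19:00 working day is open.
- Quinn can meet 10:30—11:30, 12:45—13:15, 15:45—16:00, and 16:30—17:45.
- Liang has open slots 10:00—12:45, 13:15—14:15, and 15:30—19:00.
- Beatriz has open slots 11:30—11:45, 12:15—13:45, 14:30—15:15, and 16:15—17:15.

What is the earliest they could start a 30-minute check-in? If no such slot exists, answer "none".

none

Vera free within 10:00–19:00: 10:30–11:15, 11:30–12:00, 14:30–15:30, 15:45–16:45.
Vera ∩ Quinn: 10:30–11:15, 15:45–16:00, 16:30–16:45.
Vera ∩ Quinn ∩ Liang: 10:30–11:15, 15:45–16:00, 16:30–16:45.
Vera ∩ Quinn ∩ Liang ∩ Beatriz: 16:30–16:45.
Windows ≥ 30 min: (none).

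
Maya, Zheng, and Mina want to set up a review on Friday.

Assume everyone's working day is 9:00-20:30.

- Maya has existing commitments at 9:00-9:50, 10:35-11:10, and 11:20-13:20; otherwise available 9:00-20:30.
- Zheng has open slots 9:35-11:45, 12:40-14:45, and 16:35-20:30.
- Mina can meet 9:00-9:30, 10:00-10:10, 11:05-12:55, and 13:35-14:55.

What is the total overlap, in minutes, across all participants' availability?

Maya free within 09:00–20:30: 09:50–10:35, 11:10–11:20, 13:20–20:30.
Maya ∩ Zheng: 09:50–10:35, 11:10–11:20, 13:20–14:45, 16:35–20:30.
Maya ∩ Zheng ∩ Mina: 10:00–10:10, 11:10–11:20, 13:35–14:45.
Total common minutes: 10 + 10 + 70 = 90.

90 minutes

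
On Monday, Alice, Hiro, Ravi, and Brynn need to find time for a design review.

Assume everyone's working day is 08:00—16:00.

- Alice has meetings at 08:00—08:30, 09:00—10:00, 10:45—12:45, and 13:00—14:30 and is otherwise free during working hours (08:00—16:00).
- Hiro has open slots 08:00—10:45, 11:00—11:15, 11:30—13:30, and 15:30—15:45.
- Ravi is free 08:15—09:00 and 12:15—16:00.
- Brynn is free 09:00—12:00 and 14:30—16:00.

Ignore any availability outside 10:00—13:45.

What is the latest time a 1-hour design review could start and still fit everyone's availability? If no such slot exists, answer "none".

Alice free within 08:00–16:00: 08:30–09:00, 10:00–10:45, 12:45–13:00, 14:30–16:00.
Alice ∩ Hiro: 08:30–09:00, 10:00–10:45, 12:45–13:00, 15:30–15:45.
Alice ∩ Hiro ∩ Ravi: 08:30–09:00, 12:45–13:00, 15:30–15:45.
Alice ∩ Hiro ∩ Ravi ∩ Brynn: 15:30–15:45.
Restricted to 10:00–13:45: (none).
Windows ≥ 60 min: (none).

none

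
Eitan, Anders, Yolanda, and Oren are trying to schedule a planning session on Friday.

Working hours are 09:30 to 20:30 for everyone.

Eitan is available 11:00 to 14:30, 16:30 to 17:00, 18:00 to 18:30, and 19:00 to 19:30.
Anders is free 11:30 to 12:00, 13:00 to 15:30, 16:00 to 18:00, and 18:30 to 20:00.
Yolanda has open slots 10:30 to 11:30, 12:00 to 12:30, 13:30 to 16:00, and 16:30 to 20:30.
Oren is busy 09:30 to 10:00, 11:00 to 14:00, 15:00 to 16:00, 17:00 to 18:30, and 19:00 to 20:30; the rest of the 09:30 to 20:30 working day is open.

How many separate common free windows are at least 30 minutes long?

Oren free within 09:30–20:30: 10:00–11:00, 14:00–15:00, 16:00–17:00, 18:30–19:00.
Eitan ∩ Anders: 11:30–12:00, 13:00–14:30, 16:30–17:00, 19:00–19:30.
Eitan ∩ Anders ∩ Yolanda: 13:30–14:30, 16:30–17:00, 19:00–19:30.
Eitan ∩ Anders ∩ Yolanda ∩ Oren: 14:00–14:30, 16:30–17:00.
Windows ≥ 30 min: 14:00–14:30, 16:30–17:00.
That's 2 windows.

2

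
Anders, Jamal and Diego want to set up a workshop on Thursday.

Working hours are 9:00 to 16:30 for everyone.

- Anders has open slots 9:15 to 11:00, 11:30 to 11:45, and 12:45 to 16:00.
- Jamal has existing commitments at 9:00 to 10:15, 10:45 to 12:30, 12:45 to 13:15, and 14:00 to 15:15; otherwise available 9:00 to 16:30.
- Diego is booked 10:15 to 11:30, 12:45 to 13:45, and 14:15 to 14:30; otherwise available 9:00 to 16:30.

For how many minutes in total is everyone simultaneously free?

60 minutes

Jamal free within 09:00–16:30: 10:15–10:45, 12:30–12:45, 13:15–14:00, 15:15–16:30.
Diego free within 09:00–16:30: 09:00–10:15, 11:30–12:45, 13:45–14:15, 14:30–16:30.
Anders ∩ Jamal: 10:15–10:45, 13:15–14:00, 15:15–16:00.
Anders ∩ Jamal ∩ Diego: 13:45–14:00, 15:15–16:00.
Total common minutes: 15 + 45 = 60.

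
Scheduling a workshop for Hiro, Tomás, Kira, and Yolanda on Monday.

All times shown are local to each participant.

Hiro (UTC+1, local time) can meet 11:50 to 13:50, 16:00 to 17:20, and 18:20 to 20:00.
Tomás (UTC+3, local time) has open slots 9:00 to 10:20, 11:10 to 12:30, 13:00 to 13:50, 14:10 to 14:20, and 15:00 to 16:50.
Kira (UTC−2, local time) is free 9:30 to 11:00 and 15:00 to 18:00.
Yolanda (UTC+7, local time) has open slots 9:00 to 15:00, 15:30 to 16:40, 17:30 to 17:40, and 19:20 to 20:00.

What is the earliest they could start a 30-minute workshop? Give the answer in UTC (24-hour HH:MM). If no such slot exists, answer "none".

12:20

Hiro → UTC: 10:50–12:50, 15:00–16:20, 17:20–19:00.
Tomás → UTC: 06:00–07:20, 08:10–09:30, 10:00–10:50, 11:10–11:20, 12:00–13:50.
Kira → UTC: 11:30–13:00, 17:00–20:00.
Yolanda → UTC: 02:00–08:00, 08:30–09:40, 10:30–10:40, 12:20–13:00.
Hiro ∩ Tomás: 11:10–11:20, 12:00–12:50.
Hiro ∩ Tomás ∩ Kira: 12:00–12:50.
Hiro ∩ Tomás ∩ Kira ∩ Yolanda: 12:20–12:50.
Windows ≥ 30 min: 12:20–12:50.
Earliest such window starts at 12:20.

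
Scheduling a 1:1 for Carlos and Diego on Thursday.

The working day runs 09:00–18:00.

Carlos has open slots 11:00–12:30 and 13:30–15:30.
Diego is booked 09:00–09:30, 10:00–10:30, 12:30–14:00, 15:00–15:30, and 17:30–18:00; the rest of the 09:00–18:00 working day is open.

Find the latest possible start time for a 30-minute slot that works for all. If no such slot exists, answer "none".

Diego free within 09:00–18:00: 09:30–10:00, 10:30–12:30, 14:00–15:00, 15:30–17:30.
Carlos ∩ Diego: 11:00–12:30, 14:00–15:00.
Windows ≥ 30 min: 11:00–12:30, 14:00–15:00.
Latest start in the last window 14:00–15:00 is 15:00 − 30 min = 14:30.

14:30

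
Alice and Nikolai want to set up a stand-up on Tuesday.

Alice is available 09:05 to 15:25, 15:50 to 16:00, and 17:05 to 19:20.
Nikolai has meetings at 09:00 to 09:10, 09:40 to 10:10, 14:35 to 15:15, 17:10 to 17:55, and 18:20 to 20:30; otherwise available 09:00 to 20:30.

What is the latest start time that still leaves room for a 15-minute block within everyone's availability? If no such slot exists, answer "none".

18:05

Nikolai free within 09:00–20:30: 09:10–09:40, 10:10–14:35, 15:15–17:10, 17:55–18:20.
Alice ∩ Nikolai: 09:10–09:40, 10:10–14:35, 15:15–15:25, 15:50–16:00, 17:05–17:10, 17:55–18:20.
Windows ≥ 15 min: 09:10–09:40, 10:10–14:35, 17:55–18:20.
Latest start in the last window 17:55–18:20 is 18:20 − 15 min = 18:05.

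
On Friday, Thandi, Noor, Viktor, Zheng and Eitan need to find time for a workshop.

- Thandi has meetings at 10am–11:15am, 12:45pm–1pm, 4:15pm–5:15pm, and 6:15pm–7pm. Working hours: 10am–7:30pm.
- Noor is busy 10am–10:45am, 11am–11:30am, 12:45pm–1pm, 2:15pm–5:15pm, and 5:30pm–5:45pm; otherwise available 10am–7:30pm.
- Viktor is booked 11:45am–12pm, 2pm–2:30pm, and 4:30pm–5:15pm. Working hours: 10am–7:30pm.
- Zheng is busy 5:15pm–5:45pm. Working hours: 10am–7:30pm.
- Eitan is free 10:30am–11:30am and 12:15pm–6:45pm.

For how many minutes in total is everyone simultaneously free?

Thandi free within 10:00–19:30: 11:15–12:45, 13:00–16:15, 17:15–18:15, 19:00–19:30.
Noor free within 10:00–19:30: 10:45–11:00, 11:30–12:45, 13:00–14:15, 17:15–17:30, 17:45–19:30.
Viktor free within 10:00–19:30: 10:00–11:45, 12:00–14:00, 14:30–16:30, 17:15–19:30.
Zheng free within 10:00–19:30: 10:00–17:15, 17:45–19:30.
Thandi ∩ Noor: 11:30–12:45, 13:00–14:15, 17:15–17:30, 17:45–18:15, 19:00–19:30.
Thandi ∩ Noor ∩ Viktor: 11:30–11:45, 12:00–12:45, 13:00–14:00, 17:15–17:30, 17:45–18:15, 19:00–19:30.
Thandi ∩ Noor ∩ Viktor ∩ Zheng: 11:30–11:45, 12:00–12:45, 13:00–14:00, 17:45–18:15, 19:00–19:30.
Thandi ∩ Noor ∩ Viktor ∩ Zheng ∩ Eitan: 12:15–12:45, 13:00–14:00, 17:45–18:15.
Total common minutes: 30 + 60 + 30 = 120.

120 minutes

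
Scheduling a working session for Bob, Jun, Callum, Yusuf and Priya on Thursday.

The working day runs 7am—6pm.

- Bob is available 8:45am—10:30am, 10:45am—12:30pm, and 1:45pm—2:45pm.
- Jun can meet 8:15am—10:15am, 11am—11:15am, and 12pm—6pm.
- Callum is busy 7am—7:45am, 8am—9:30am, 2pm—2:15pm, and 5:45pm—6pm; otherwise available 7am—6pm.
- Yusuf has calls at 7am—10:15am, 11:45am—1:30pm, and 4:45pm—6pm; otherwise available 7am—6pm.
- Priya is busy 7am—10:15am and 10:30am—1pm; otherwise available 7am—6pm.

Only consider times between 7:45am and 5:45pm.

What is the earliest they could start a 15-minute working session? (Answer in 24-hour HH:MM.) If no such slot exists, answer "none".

13:45

Callum free within 07:00–18:00: 07:45–08:00, 09:30–14:00, 14:15–17:45.
Yusuf free within 07:00–18:00: 10:15–11:45, 13:30–16:45.
Priya free within 07:00–18:00: 10:15–10:30, 13:00–18:00.
Bob ∩ Jun: 08:45–10:15, 11:00–11:15, 12:00–12:30, 13:45–14:45.
Bob ∩ Jun ∩ Callum: 09:30–10:15, 11:00–11:15, 12:00–12:30, 13:45–14:00, 14:15–14:45.
Bob ∩ Jun ∩ Callum ∩ Yusuf: 11:00–11:15, 13:45–14:00, 14:15–14:45.
Bob ∩ Jun ∩ Callum ∩ Yusuf ∩ Priya: 13:45–14:00, 14:15–14:45.
Restricted to 07:45–17:45: 13:45–14:00, 14:15–14:45.
Windows ≥ 15 min: 13:45–14:00, 14:15–14:45.
Earliest such window starts at 13:45.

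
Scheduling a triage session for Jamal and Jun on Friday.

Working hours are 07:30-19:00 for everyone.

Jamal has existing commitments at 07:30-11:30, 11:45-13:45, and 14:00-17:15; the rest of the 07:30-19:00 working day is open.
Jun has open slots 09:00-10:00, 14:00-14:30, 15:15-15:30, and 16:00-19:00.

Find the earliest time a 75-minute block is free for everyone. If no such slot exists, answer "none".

17:15

Jamal free within 07:30–19:00: 11:30–11:45, 13:45–14:00, 17:15–19:00.
Jamal ∩ Jun: 17:15–19:00.
Windows ≥ 75 min: 17:15–19:00.
Earliest such window starts at 17:15.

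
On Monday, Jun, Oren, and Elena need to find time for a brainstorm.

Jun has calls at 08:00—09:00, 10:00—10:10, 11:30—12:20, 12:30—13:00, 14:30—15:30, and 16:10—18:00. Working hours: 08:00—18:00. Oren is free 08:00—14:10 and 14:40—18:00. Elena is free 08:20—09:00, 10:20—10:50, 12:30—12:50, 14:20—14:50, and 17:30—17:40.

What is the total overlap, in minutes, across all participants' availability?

Jun free within 08:00–18:00: 09:00–10:00, 10:10–11:30, 12:20–12:30, 13:00–14:30, 15:30–16:10.
Jun ∩ Oren: 09:00–10:00, 10:10–11:30, 12:20–12:30, 13:00–14:10, 15:30–16:10.
Jun ∩ Oren ∩ Elena: 10:20–10:50.
Total common minutes: 30.

30 minutes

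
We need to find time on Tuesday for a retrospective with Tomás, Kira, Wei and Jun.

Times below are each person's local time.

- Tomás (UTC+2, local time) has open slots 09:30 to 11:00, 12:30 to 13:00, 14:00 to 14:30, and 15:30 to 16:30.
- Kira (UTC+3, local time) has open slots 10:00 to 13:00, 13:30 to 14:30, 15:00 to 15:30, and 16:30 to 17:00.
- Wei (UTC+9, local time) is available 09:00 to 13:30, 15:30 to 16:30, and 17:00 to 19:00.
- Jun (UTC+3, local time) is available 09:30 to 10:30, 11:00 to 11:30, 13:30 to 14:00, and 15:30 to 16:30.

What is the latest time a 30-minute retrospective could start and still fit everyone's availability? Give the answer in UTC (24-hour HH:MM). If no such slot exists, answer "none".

08:00

Tomás → UTC: 07:30–09:00, 10:30–11:00, 12:00–12:30, 13:30–14:30.
Kira → UTC: 07:00–10:00, 10:30–11:30, 12:00–12:30, 13:30–14:00.
Wei → UTC: 00:00–04:30, 06:30–07:30, 08:00–10:00.
Jun → UTC: 06:30–07:30, 08:00–08:30, 10:30–11:00, 12:30–13:30.
Tomás ∩ Kira: 07:30–09:00, 10:30–11:00, 12:00–12:30, 13:30–14:00.
Tomás ∩ Kira ∩ Wei: 08:00–09:00.
Tomás ∩ Kira ∩ Wei ∩ Jun: 08:00–08:30.
Windows ≥ 30 min: 08:00–08:30.
Latest start in the last window 08:00–08:30 is 08:30 − 30 min = 08:00.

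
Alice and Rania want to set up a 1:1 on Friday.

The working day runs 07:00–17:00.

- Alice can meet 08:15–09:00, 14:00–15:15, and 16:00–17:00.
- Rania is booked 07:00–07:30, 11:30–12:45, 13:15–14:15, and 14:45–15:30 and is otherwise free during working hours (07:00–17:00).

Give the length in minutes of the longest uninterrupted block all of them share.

60 minutes

Rania free within 07:00–17:00: 07:30–11:30, 12:45–13:15, 14:15–14:45, 15:30–17:00.
Alice ∩ Rania: 08:15–09:00, 14:15–14:45, 16:00–17:00.
Common window lengths: 45, 30, 60 min; longest is 60.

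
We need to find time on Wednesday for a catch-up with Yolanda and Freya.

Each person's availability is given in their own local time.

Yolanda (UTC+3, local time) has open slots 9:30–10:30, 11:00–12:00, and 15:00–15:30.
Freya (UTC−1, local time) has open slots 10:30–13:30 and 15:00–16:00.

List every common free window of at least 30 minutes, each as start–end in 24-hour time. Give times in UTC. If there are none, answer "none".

12:00–12:30

Yolanda → UTC: 06:30–07:30, 08:00–09:00, 12:00–12:30.
Freya → UTC: 11:30–14:30, 16:00–17:00.
Yolanda ∩ Freya: 12:00–12:30.
Windows ≥ 30 min: 12:00–12:30.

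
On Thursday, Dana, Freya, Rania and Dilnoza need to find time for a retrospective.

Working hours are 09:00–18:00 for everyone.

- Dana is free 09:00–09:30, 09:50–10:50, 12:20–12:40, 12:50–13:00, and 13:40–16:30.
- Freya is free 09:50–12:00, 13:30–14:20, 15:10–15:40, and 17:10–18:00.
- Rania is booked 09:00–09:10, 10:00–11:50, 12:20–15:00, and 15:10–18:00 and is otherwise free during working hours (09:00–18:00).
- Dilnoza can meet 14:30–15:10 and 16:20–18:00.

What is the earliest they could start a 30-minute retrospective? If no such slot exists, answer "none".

Rania free within 09:00–18:00: 09:10–10:00, 11:50–12:20, 15:00–15:10.
Dana ∩ Freya: 09:50–10:50, 13:40–14:20, 15:10–15:40.
Dana ∩ Freya ∩ Rania: 09:50–10:00.
Dana ∩ Freya ∩ Rania ∩ Dilnoza: (none).
Windows ≥ 30 min: (none).

none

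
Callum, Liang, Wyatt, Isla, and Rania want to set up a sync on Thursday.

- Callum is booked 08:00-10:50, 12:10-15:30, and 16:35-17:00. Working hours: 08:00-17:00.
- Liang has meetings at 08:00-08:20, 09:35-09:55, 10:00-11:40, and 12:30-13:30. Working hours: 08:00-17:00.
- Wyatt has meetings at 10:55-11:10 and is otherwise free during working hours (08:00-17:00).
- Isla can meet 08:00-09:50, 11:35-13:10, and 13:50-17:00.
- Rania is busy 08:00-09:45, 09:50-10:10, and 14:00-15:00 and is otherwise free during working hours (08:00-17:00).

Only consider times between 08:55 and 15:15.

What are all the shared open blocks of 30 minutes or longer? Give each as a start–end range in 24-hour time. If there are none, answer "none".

Callum free within 08:00–17:00: 10:50–12:10, 15:30–16:35.
Liang free within 08:00–17:00: 08:20–09:35, 09:55–10:00, 11:40–12:30, 13:30–17:00.
Wyatt free within 08:00–17:00: 08:00–10:55, 11:10–17:00.
Rania free within 08:00–17:00: 09:45–09:50, 10:10–14:00, 15:00–17:00.
Callum ∩ Liang: 11:40–12:10, 15:30–16:35.
Callum ∩ Liang ∩ Wyatt: 11:40–12:10, 15:30–16:35.
Callum ∩ Liang ∩ Wyatt ∩ Isla: 11:40–12:10, 15:30–16:35.
Callum ∩ Liang ∩ Wyatt ∩ Isla ∩ Rania: 11:40–12:10, 15:30–16:35.
Restricted to 08:55–15:15: 11:40–12:10.
Windows ≥ 30 min: 11:40–12:10.

11:40–12:10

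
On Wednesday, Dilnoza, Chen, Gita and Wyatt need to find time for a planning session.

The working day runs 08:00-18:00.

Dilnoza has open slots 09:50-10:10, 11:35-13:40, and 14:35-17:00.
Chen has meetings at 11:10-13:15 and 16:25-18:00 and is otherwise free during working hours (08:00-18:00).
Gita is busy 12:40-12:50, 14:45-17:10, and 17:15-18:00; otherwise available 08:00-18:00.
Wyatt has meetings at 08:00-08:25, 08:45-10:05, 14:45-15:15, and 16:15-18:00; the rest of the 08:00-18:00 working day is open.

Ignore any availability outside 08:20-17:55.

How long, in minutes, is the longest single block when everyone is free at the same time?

25 minutes

Chen free within 08:00–18:00: 08:00–11:10, 13:15–16:25.
Gita free within 08:00–18:00: 08:00–12:40, 12:50–14:45, 17:10–17:15.
Wyatt free within 08:00–18:00: 08:25–08:45, 10:05–14:45, 15:15–16:15.
Dilnoza ∩ Chen: 09:50–10:10, 13:15–13:40, 14:35–16:25.
Dilnoza ∩ Chen ∩ Gita: 09:50–10:10, 13:15–13:40, 14:35–14:45.
Dilnoza ∩ Chen ∩ Gita ∩ Wyatt: 10:05–10:10, 13:15–13:40, 14:35–14:45.
Restricted to 08:20–17:55: 10:05–10:10, 13:15–13:40, 14:35–14:45.
Common window lengths: 5, 25, 10 min; longest is 25.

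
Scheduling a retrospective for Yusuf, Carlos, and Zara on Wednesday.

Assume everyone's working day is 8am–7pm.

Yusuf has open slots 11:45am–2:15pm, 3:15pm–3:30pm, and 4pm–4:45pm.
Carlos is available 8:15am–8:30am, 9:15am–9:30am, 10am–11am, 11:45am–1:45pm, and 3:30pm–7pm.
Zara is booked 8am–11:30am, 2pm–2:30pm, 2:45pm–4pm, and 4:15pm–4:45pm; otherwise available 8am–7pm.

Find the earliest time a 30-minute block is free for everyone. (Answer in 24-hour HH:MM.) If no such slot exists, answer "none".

Zara free within 08:00–19:00: 11:30–14:00, 14:30–14:45, 16:00–16:15, 16:45–19:00.
Yusuf ∩ Carlos: 11:45–13:45, 16:00–16:45.
Yusuf ∩ Carlos ∩ Zara: 11:45–13:45, 16:00–16:15.
Windows ≥ 30 min: 11:45–13:45.
Earliest such window starts at 11:45.

11:45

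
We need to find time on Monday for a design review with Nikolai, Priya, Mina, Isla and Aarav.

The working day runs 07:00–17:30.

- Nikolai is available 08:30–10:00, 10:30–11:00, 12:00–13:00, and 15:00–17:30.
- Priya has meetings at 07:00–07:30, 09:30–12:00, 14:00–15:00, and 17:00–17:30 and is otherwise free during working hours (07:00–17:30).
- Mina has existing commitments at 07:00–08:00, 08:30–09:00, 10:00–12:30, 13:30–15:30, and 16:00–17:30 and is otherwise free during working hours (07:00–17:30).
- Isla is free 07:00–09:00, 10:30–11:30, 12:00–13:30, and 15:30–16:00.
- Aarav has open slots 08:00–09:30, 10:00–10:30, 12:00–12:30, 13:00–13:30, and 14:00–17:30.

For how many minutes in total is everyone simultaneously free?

30 minutes

Priya free within 07:00–17:30: 07:30–09:30, 12:00–14:00, 15:00–17:00.
Mina free within 07:00–17:30: 08:00–08:30, 09:00–10:00, 12:30–13:30, 15:30–16:00.
Nikolai ∩ Priya: 08:30–09:30, 12:00–13:00, 15:00–17:00.
Nikolai ∩ Priya ∩ Mina: 09:00–09:30, 12:30–13:00, 15:30–16:00.
Nikolai ∩ Priya ∩ Mina ∩ Isla: 12:30–13:00, 15:30–16:00.
Nikolai ∩ Priya ∩ Mina ∩ Isla ∩ Aarav: 15:30–16:00.
Total common minutes: 30.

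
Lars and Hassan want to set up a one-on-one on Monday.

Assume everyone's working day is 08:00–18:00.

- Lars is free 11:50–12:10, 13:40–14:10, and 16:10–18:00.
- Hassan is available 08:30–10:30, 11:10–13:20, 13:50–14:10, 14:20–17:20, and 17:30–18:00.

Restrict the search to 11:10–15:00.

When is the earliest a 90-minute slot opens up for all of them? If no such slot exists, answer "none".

Lars ∩ Hassan: 11:50–12:10, 13:50–14:10, 16:10–17:20, 17:30–18:00.
Restricted to 11:10–15:00: 11:50–12:10, 13:50–14:10.
Windows ≥ 90 min: (none).

none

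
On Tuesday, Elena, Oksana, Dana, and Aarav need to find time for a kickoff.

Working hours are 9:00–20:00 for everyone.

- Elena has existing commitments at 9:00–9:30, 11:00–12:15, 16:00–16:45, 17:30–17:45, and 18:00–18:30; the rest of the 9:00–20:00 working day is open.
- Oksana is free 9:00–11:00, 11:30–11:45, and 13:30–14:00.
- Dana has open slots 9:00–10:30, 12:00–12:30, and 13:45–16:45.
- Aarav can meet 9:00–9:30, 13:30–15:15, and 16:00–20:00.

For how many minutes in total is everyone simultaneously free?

Elena free within 09:00–20:00: 09:30–11:00, 12:15–16:00, 16:45–17:30, 17:45–18:00, 18:30–20:00.
Elena ∩ Oksana: 09:30–11:00, 13:30–14:00.
Elena ∩ Oksana ∩ Dana: 09:30–10:30, 13:45–14:00.
Elena ∩ Oksana ∩ Dana ∩ Aarav: 13:45–14:00.
Total common minutes: 15.

15 minutes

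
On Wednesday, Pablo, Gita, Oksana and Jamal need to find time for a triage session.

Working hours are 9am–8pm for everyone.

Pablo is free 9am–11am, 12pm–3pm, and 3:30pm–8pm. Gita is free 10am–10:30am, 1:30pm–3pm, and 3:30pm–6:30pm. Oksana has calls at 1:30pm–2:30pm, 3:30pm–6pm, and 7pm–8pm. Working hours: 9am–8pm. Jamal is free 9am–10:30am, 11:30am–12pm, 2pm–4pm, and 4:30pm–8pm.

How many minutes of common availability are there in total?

90 minutes

Oksana free within 09:00–20:00: 09:00–13:30, 14:30–15:30, 18:00–19:00.
Pablo ∩ Gita: 10:00–10:30, 13:30–15:00, 15:30–18:30.
Pablo ∩ Gita ∩ Oksana: 10:00–10:30, 14:30–15:00, 18:00–18:30.
Pablo ∩ Gita ∩ Oksana ∩ Jamal: 10:00–10:30, 14:30–15:00, 18:00–18:30.
Total common minutes: 30 + 30 + 30 = 90.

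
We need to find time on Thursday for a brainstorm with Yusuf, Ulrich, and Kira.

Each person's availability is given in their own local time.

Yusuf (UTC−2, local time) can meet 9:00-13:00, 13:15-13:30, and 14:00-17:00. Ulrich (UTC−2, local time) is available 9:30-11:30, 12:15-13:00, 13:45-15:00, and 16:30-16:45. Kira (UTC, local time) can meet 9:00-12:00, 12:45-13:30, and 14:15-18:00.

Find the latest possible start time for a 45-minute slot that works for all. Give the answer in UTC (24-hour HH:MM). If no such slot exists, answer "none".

16:15

Yusuf → UTC: 11:00–15:00, 15:15–15:30, 16:00–19:00.
Ulrich → UTC: 11:30–13:30, 14:15–15:00, 15:45–17:00, 18:30–18:45.
Kira → UTC: 09:00–12:00, 12:45–13:30, 14:15–18:00.
Yusuf ∩ Ulrich: 11:30–13:30, 14:15–15:00, 16:00–17:00, 18:30–18:45.
Yusuf ∩ Ulrich ∩ Kira: 11:30–12:00, 12:45–13:30, 14:15–15:00, 16:00–17:00.
Windows ≥ 45 min: 12:45–13:30, 14:15–15:00, 16:00–17:00.
Latest start in the last window 16:00–17:00 is 17:00 − 45 min = 16:15.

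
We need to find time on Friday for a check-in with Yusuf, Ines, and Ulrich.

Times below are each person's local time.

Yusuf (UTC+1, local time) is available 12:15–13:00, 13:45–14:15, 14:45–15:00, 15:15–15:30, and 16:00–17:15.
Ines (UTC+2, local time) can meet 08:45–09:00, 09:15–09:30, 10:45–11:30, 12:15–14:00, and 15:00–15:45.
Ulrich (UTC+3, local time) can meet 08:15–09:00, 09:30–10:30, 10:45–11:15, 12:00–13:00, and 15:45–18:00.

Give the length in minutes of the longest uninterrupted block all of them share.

15 minutes

Yusuf → UTC: 11:15–12:00, 12:45–13:15, 13:45–14:00, 14:15–14:30, 15:00–16:15.
Ines → UTC: 06:45–07:00, 07:15–07:30, 08:45–09:30, 10:15–12:00, 13:00–13:45.
Ulrich → UTC: 05:15–06:00, 06:30–07:30, 07:45–08:15, 09:00–10:00, 12:45–15:00.
Yusuf ∩ Ines: 11:15–12:00, 13:00–13:15.
Yusuf ∩ Ines ∩ Ulrich: 13:00–13:15.
Single common window of 15 minutes.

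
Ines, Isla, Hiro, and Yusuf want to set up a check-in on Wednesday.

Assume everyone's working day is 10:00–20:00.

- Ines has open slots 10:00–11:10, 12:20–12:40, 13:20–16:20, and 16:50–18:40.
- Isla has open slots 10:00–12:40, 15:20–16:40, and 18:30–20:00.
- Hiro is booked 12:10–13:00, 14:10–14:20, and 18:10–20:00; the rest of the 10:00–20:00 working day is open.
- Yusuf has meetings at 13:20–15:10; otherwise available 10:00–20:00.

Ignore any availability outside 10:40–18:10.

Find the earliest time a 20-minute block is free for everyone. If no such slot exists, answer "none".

Hiro free within 10:00–20:00: 10:00–12:10, 13:00–14:10, 14:20–18:10.
Yusuf free within 10:00–20:00: 10:00–13:20, 15:10–20:00.
Ines ∩ Isla: 10:00–11:10, 12:20–12:40, 15:20–16:20, 18:30–18:40.
Ines ∩ Isla ∩ Hiro: 10:00–11:10, 15:20–16:20.
Ines ∩ Isla ∩ Hiro ∩ Yusuf: 10:00–11:10, 15:20–16:20.
Restricted to 10:40–18:10: 10:40–11:10, 15:20–16:20.
Windows ≥ 20 min: 10:40–11:10, 15:20–16:20.
Earliest such window starts at 10:40.

10:40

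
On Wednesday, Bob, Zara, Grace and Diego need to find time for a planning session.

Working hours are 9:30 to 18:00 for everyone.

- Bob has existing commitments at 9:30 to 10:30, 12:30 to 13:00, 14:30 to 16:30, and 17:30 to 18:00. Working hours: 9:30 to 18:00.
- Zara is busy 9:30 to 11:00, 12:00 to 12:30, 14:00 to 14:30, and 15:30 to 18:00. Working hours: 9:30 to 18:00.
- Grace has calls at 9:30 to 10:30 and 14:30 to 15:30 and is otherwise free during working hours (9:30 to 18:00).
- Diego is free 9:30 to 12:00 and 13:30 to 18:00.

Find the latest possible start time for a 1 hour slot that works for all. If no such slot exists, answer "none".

11:00

Bob free within 09:30–18:00: 10:30–12:30, 13:00–14:30, 16:30–17:30.
Zara free within 09:30–18:00: 11:00–12:00, 12:30–14:00, 14:30–15:30.
Grace free within 09:30–18:00: 10:30–14:30, 15:30–18:00.
Bob ∩ Zara: 11:00–12:00, 13:00–14:00.
Bob ∩ Zara ∩ Grace: 11:00–12:00, 13:00–14:00.
Bob ∩ Zara ∩ Grace ∩ Diego: 11:00–12:00, 13:30–14:00.
Windows ≥ 60 min: 11:00–12:00.
Latest start in the last window 11:00–12:00 is 12:00 − 60 min = 11:00.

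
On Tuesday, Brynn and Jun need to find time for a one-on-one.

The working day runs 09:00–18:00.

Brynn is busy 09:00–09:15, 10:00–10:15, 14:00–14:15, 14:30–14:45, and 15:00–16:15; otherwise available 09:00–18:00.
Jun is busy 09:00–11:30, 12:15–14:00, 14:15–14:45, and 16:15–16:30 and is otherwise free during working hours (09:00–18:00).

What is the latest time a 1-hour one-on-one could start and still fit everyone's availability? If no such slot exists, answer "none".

Brynn free within 09:00–18:00: 09:15–10:00, 10:15–14:00, 14:15–14:30, 14:45–15:00, 16:15–18:00.
Jun free within 09:00–18:00: 11:30–12:15, 14:00–14:15, 14:45–16:15, 16:30–18:00.
Brynn ∩ Jun: 11:30–12:15, 14:45–15:00, 16:30–18:00.
Windows ≥ 60 min: 16:30–18:00.
Latest start in the last window 16:30–18:00 is 18:00 − 60 min = 17:00.

17:00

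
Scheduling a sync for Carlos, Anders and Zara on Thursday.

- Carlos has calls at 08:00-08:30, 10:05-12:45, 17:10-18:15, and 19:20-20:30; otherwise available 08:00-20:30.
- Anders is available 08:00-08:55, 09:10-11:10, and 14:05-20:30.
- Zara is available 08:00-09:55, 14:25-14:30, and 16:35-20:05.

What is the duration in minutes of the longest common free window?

Carlos free within 08:00–20:30: 08:30–10:05, 12:45–17:10, 18:15–19:20.
Carlos ∩ Anders: 08:30–08:55, 09:10–10:05, 14:05–17:10, 18:15–19:20.
Carlos ∩ Anders ∩ Zara: 08:30–08:55, 09:10–09:55, 14:25–14:30, 16:35–17:10, 18:15–19:20.
Common window lengths: 25, 45, 5, 35, 65 min; longest is 65.

65 minutes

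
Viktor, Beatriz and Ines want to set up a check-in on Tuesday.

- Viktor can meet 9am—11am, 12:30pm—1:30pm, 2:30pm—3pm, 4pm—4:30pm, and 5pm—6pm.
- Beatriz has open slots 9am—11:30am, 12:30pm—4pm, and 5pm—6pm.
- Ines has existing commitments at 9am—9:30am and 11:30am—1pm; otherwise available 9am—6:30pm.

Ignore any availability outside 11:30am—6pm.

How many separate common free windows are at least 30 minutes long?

Ines free within 09:00–18:30: 09:30–11:30, 13:00–18:30.
Viktor ∩ Beatriz: 09:00–11:00, 12:30–13:30, 14:30–15:00, 17:00–18:00.
Viktor ∩ Beatriz ∩ Ines: 09:30–11:00, 13:00–13:30, 14:30–15:00, 17:00–18:00.
Restricted to 11:30–18:00: 13:00–13:30, 14:30–15:00, 17:00–18:00.
Windows ≥ 30 min: 13:00–13:30, 14:30–15:00, 17:00–18:00.
That's 3 windows.

3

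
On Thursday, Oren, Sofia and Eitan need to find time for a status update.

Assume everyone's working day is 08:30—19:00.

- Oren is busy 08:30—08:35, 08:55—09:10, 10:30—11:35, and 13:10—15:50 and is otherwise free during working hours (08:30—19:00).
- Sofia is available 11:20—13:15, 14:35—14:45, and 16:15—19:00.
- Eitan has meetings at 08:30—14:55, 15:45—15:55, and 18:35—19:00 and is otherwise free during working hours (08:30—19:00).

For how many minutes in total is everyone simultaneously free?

140 minutes

Oren free within 08:30–19:00: 08:35–08:55, 09:10–10:30, 11:35–13:10, 15:50–19:00.
Eitan free within 08:30–19:00: 14:55–15:45, 15:55–18:35.
Oren ∩ Sofia: 11:35–13:10, 16:15–19:00.
Oren ∩ Sofia ∩ Eitan: 16:15–18:35.
Total common minutes: 140.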